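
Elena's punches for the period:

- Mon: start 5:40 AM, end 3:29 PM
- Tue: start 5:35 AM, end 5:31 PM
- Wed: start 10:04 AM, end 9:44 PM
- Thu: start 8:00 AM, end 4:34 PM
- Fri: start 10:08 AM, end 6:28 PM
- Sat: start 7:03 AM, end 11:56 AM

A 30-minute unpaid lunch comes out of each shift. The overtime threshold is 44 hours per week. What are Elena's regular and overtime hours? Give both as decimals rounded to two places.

Regular 44.00 hours, overtime 8.20 hours

Mon: 5:40 AM–3:29 PM = 9 h 49 min; less 30 min break → 9 h 19 min
Tue: 5:35 AM–5:31 PM = 11 h 56 min; less 30 min break → 11 h 26 min
Wed: 10:04 AM–9:44 PM = 11 h 40 min; less 30 min break → 11 h 10 min
Thu: 8:00 AM–4:34 PM = 8 h 34 min; less 30 min break → 8 h 4 min
Fri: 10:08 AM–6:28 PM = 8 h 20 min; less 30 min break → 7 h 50 min
Sat: 7:03 AM–11:56 AM = 4 h 53 min; less 30 min break → 4 h 23 min
Total worked: 52 h 12 min = 52.20 h.
Threshold 44 h → overtime 8 h 12 min, regular 44 h 0 min.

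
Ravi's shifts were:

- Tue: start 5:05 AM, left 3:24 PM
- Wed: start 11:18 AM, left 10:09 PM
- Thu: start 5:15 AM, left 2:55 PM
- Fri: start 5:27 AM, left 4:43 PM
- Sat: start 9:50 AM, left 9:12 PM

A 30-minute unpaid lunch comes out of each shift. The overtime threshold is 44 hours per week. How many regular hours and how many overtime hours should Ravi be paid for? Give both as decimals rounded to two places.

Regular 44.00 hours, overtime 6.97 hours

Tue: 5:05 AM–3:24 PM = 10 h 19 min; less 30 min break → 9 h 49 min
Wed: 11:18 AM–10:09 PM = 10 h 51 min; less 30 min break → 10 h 21 min
Thu: 5:15 AM–2:55 PM = 9 h 40 min; less 30 min break → 9 h 10 min
Fri: 5:27 AM–4:43 PM = 11 h 16 min; less 30 min break → 10 h 46 min
Sat: 9:50 AM–9:12 PM = 11 h 22 min; less 30 min break → 10 h 52 min
Total worked: 50 h 58 min = 50.97 h.
Threshold 44 h → overtime 6 h 58 min, regular 44 h 0 min.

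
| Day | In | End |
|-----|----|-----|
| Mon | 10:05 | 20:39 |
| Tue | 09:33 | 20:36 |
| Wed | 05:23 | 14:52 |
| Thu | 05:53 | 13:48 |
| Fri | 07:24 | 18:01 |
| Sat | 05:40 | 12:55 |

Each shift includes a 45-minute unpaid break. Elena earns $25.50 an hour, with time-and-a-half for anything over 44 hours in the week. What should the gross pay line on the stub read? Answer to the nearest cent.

Mon: 10:05–20:39 = 10 h 34 min; less 45 min break → 9 h 49 min
Tue: 09:33–20:36 = 11 h 3 min; less 45 min break → 10 h 18 min
Wed: 05:23–14:52 = 9 h 29 min; less 45 min break → 8 h 44 min
Thu: 05:53–13:48 = 7 h 55 min; less 45 min break → 7 h 10 min
Fri: 07:24–18:01 = 10 h 37 min; less 45 min break → 9 h 52 min
Sat: 05:40–12:55 = 7 h 15 min; less 45 min break → 6 h 30 min
Total worked: 52 h 23 min = 3143 min.
Regular 44 h 0 min = 2640 min at $25.50/h; overtime 8 h 23 min = 503 min at $38.25/h.
Pay = (2640 × $25.50 + 503 × $38.25) ÷ 60 = $1442.66.

$1442.66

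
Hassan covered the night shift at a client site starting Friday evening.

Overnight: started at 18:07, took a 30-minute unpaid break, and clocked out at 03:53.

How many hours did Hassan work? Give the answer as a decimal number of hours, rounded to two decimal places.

9.27 hours

Overnight: 18:07 → midnight = 5 h 53 min; midnight → 03:53 = 3 h 53 min; span 9 h 46 min; less 30 min break → 9 h 16 min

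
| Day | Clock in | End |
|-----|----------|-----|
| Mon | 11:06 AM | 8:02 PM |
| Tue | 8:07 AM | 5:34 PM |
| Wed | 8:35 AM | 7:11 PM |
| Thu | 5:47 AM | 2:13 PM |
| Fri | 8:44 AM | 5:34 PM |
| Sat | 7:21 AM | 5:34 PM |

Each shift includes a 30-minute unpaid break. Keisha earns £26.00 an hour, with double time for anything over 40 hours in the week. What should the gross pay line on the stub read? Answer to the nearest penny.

Mon: 11:06 AM–8:02 PM = 8 h 56 min; less 30 min break → 8 h 26 min
Tue: 8:07 AM–5:34 PM = 9 h 27 min; less 30 min break → 8 h 57 min
Wed: 8:35 AM–7:11 PM = 10 h 36 min; less 30 min break → 10 h 6 min
Thu: 5:47 AM–2:13 PM = 8 h 26 min; less 30 min break → 7 h 56 min
Fri: 8:44 AM–5:34 PM = 8 h 50 min; less 30 min break → 8 h 20 min
Sat: 7:21 AM–5:34 PM = 10 h 13 min; less 30 min break → 9 h 43 min
Total worked: 53 h 28 min = 3208 min.
Regular 40 h 0 min = 2400 min at £26.00/h; overtime 13 h 28 min = 808 min at £52.00/h.
Pay = (2400 × £26.00 + 808 × £52.00) ÷ 60 = £1740.27.

£1740.27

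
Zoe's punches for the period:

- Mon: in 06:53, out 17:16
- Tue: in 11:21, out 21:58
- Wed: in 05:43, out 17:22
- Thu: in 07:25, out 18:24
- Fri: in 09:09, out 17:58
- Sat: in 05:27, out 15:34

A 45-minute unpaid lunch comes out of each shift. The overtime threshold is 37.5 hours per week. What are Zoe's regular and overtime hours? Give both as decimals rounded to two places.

Regular 37.50 hours, overtime 20.57 hours

Mon: 06:53–17:16 = 10 h 23 min; less 45 min break → 9 h 38 min
Tue: 11:21–21:58 = 10 h 37 min; less 45 min break → 9 h 52 min
Wed: 05:43–17:22 = 11 h 39 min; less 45 min break → 10 h 54 min
Thu: 07:25–18:24 = 10 h 59 min; less 45 min break → 10 h 14 min
Fri: 09:09–17:58 = 8 h 49 min; less 45 min break → 8 h 4 min
Sat: 05:27–15:34 = 10 h 7 min; less 45 min break → 9 h 22 min
Total worked: 58 h 4 min = 58.07 h.
Threshold 37.5 h → overtime 20 h 34 min, regular 37 h 30 min.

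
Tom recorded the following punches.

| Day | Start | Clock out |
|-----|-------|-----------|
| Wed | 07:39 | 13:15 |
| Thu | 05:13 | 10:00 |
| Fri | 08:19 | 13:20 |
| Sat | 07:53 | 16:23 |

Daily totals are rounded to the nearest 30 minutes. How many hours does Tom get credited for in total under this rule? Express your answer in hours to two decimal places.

24.00 hours

Wed: 07:39–13:15 = 5 h 36 min → rounds to 5 h 30 min
Thu: 05:13–10:00 = 4 h 47 min → rounds to 5 h 0 min
Fri: 08:19–13:20 = 5 h 1 min → rounds to 5 h 0 min
Sat: 07:53–16:23 = 8 h 30 min → rounds to 8 h 30 min
Total credited: 24 h 0 min.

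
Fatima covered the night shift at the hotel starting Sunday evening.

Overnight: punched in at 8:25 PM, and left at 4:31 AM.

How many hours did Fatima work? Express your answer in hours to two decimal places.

8.10 hours

Overnight: 8:25 PM → midnight = 3 h 35 min; midnight → 4:31 AM = 4 h 31 min; span 8 h 6 min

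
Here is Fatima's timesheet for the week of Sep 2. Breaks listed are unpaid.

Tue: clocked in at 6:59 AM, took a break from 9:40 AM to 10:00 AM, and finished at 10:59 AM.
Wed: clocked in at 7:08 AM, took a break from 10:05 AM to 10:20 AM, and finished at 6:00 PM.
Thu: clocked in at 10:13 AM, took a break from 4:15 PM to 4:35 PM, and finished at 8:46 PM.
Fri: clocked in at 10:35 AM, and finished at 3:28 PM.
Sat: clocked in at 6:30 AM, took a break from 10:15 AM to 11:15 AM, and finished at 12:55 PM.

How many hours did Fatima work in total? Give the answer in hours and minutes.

Tue: 6:59 AM–10:59 AM = 4 h 0 min; less 20 min break → 3 h 40 min
Wed: 7:08 AM–6:00 PM = 10 h 52 min; less 15 min break → 10 h 37 min
Thu: 10:13 AM–8:46 PM = 10 h 33 min; less 20 min break → 10 h 13 min
Fri: 10:35 AM–3:28 PM = 4 h 53 min
Sat: 6:30 AM–12:55 PM = 6 h 25 min; less 60 min break → 5 h 25 min
Total: 3 h 40 min + 10 h 37 min + 10 h 13 min + 4 h 53 min + 5 h 25 min = 34 h 48 min.

34 h 48 min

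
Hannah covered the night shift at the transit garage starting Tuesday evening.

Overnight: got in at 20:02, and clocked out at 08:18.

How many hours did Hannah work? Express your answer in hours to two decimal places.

Overnight: 20:02 → midnight = 3 h 58 min; midnight → 08:18 = 8 h 18 min; span 12 h 16 min

12.27 hours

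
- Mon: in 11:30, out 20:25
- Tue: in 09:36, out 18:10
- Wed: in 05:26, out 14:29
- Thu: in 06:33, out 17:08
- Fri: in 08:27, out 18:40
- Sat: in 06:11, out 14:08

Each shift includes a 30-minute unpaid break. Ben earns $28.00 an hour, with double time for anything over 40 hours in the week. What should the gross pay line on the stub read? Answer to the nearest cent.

$1807.87

Mon: 11:30–20:25 = 8 h 55 min; less 30 min break → 8 h 25 min
Tue: 09:36–18:10 = 8 h 34 min; less 30 min break → 8 h 4 min
Wed: 05:26–14:29 = 9 h 3 min; less 30 min break → 8 h 33 min
Thu: 06:33–17:08 = 10 h 35 min; less 30 min break → 10 h 5 min
Fri: 08:27–18:40 = 10 h 13 min; less 30 min break → 9 h 43 min
Sat: 06:11–14:08 = 7 h 57 min; less 30 min break → 7 h 27 min
Total worked: 52 h 17 min = 3137 min.
Regular 40 h 0 min = 2400 min at $28.00/h; overtime 12 h 17 min = 737 min at $56.00/h.
Pay = (2400 × $28.00 + 737 × $56.00) ÷ 60 = $1807.87.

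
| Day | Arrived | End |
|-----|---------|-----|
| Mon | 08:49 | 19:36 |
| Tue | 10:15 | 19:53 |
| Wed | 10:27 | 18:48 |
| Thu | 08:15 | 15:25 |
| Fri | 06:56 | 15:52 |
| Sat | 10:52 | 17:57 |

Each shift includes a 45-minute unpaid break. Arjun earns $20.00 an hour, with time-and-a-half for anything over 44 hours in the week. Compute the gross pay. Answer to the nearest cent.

$983.50

Mon: 08:49–19:36 = 10 h 47 min; less 45 min break → 10 h 2 min
Tue: 10:15–19:53 = 9 h 38 min; less 45 min break → 8 h 53 min
Wed: 10:27–18:48 = 8 h 21 min; less 45 min break → 7 h 36 min
Thu: 08:15–15:25 = 7 h 10 min; less 45 min break → 6 h 25 min
Fri: 06:56–15:52 = 8 h 56 min; less 45 min break → 8 h 11 min
Sat: 10:52–17:57 = 7 h 5 min; less 45 min break → 6 h 20 min
Total worked: 47 h 27 min = 2847 min.
Regular 44 h 0 min = 2640 min at $20.00/h; overtime 3 h 27 min = 207 min at $30.00/h.
Pay = (2640 × $20.00 + 207 × $30.00) ÷ 60 = $983.50.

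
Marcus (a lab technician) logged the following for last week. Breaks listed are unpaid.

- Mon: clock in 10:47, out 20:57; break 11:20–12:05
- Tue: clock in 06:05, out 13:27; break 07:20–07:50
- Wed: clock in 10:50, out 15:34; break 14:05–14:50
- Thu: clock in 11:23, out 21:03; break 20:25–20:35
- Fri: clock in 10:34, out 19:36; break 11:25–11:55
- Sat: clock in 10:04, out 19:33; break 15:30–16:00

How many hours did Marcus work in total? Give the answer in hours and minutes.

47 h 17 min

Mon: 10:47–20:57 = 10 h 10 min; less 45 min break → 9 h 25 min
Tue: 06:05–13:27 = 7 h 22 min; less 30 min break → 6 h 52 min
Wed: 10:50–15:34 = 4 h 44 min; less 45 min break → 3 h 59 min
Thu: 11:23–21:03 = 9 h 40 min; less 10 min break → 9 h 30 min
Fri: 10:34–19:36 = 9 h 2 min; less 30 min break → 8 h 32 min
Sat: 10:04–19:33 = 9 h 29 min; less 30 min break → 8 h 59 min
Total: 9 h 25 min + 6 h 52 min + 3 h 59 min + 9 h 30 min + 8 h 32 min + 8 h 59 min = 47 h 17 min.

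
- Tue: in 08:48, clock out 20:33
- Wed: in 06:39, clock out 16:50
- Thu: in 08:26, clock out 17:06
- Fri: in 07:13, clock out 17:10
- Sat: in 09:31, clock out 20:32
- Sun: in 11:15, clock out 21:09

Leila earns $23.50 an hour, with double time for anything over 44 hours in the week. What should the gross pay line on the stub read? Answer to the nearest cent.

Tue: 08:48–20:33 = 11 h 45 min
Wed: 06:39–16:50 = 10 h 11 min
Thu: 08:26–17:06 = 8 h 40 min
Fri: 07:13–17:10 = 9 h 57 min
Sat: 09:31–20:32 = 11 h 1 min
Sun: 11:15–21:09 = 9 h 54 min
Total worked: 61 h 28 min = 3688 min.
Regular 44 h 0 min = 2640 min at $23.50/h; overtime 17 h 28 min = 1048 min at $47.00/h.
Pay = (2640 × $23.50 + 1048 × $47.00) ÷ 60 = $1854.93.

$1854.93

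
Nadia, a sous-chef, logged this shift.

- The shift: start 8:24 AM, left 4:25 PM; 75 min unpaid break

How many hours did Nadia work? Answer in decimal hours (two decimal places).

The shift: 8:24 AM–4:25 PM = 8 h 1 min; less 75 min break → 6 h 46 min

6.77 hours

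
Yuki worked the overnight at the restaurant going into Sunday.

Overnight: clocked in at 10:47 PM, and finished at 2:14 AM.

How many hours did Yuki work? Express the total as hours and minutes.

3 h 27 min

Overnight: 10:47 PM → midnight = 1 h 13 min; midnight → 2:14 AM = 2 h 14 min; span 3 h 27 min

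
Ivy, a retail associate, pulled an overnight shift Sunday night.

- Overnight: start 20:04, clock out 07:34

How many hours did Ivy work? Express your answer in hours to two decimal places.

Overnight: 20:04 → midnight = 3 h 56 min; midnight → 07:34 = 7 h 34 min; span 11 h 30 min

11.50 hours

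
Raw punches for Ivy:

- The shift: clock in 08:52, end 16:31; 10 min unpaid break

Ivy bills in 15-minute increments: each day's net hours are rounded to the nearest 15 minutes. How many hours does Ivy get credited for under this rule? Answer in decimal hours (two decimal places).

The shift: 08:52–16:31 = 7 h 39 min − 10 min = 7 h 29 min → rounds to 7 h 30 min

7.50 hours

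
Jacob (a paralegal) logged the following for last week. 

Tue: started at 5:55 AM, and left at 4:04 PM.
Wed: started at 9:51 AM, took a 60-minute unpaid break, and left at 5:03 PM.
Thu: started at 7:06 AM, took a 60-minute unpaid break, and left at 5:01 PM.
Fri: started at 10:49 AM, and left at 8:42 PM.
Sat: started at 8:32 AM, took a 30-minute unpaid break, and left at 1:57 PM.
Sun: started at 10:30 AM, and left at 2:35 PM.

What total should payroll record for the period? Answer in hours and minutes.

Tue: 5:55 AM–4:04 PM = 10 h 9 min
Wed: 9:51 AM–5:03 PM = 7 h 12 min; less 60 min break → 6 h 12 min
Thu: 7:06 AM–5:01 PM = 9 h 55 min; less 60 min break → 8 h 55 min
Fri: 10:49 AM–8:42 PM = 9 h 53 min
Sat: 8:32 AM–1:57 PM = 5 h 25 min; less 30 min break → 4 h 55 min
Sun: 10:30 AM–2:35 PM = 4 h 5 min
Total: 10 h 9 min + 6 h 12 min + 8 h 55 min + 9 h 53 min + 4 h 55 min + 4 h 5 min = 44 h 9 min.

44 h 9 min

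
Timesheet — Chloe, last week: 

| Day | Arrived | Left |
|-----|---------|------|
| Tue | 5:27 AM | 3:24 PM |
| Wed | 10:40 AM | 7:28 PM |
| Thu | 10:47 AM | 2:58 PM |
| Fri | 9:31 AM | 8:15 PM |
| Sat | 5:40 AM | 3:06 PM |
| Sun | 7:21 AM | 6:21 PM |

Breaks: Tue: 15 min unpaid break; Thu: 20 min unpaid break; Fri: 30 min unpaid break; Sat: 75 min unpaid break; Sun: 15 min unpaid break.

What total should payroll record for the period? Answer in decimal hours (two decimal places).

Tue: 5:27 AM–3:24 PM = 9 h 57 min; less 15 min break → 9 h 42 min
Wed: 10:40 AM–7:28 PM = 8 h 48 min
Thu: 10:47 AM–2:58 PM = 4 h 11 min; less 20 min break → 3 h 51 min
Fri: 9:31 AM–8:15 PM = 10 h 44 min; less 30 min break → 10 h 14 min
Sat: 5:40 AM–3:06 PM = 9 h 26 min; less 75 min break → 8 h 11 min
Sun: 7:21 AM–6:21 PM = 11 h 0 min; less 15 min break → 10 h 45 min
Total: 9 h 42 min + 8 h 48 min + 3 h 51 min + 10 h 14 min + 8 h 11 min + 10 h 45 min = 51 h 31 min.

51.52 hours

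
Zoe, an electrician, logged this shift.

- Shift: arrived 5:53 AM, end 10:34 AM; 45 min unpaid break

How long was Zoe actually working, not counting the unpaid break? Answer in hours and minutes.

3 h 56 min

Shift: 5:53 AM–10:34 AM = 4 h 41 min; less 45 min break → 3 h 56 min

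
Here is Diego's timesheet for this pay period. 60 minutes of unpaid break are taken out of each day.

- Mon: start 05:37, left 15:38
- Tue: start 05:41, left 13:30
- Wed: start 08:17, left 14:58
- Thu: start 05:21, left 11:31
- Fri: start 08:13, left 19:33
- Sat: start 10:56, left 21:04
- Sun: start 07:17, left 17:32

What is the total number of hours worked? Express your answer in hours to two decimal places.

Mon: 05:37–15:38 = 10 h 1 min; less 60 min break → 9 h 1 min
Tue: 05:41–13:30 = 7 h 49 min; less 60 min break → 6 h 49 min
Wed: 08:17–14:58 = 6 h 41 min; less 60 min break → 5 h 41 min
Thu: 05:21–11:31 = 6 h 10 min; less 60 min break → 5 h 10 min
Fri: 08:13–19:33 = 11 h 20 min; less 60 min break → 10 h 20 min
Sat: 10:56–21:04 = 10 h 8 min; less 60 min break → 9 h 8 min
Sun: 07:17–17:32 = 10 h 15 min; less 60 min break → 9 h 15 min
Total: 9 h 1 min + 6 h 49 min + 5 h 41 min + 5 h 10 min + 10 h 20 min + 9 h 8 min + 9 h 15 min = 55 h 24 min.

55.40 hours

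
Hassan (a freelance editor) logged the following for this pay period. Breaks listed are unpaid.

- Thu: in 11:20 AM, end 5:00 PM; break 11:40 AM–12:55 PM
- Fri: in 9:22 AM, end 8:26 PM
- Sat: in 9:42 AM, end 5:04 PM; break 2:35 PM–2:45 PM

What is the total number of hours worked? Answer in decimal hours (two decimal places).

22.68 hours

Thu: 11:20 AM–5:00 PM = 5 h 40 min; less 75 min break → 4 h 25 min
Fri: 9:22 AM–8:26 PM = 11 h 4 min
Sat: 9:42 AM–5:04 PM = 7 h 22 min; less 10 min break → 7 h 12 min
Total: 4 h 25 min + 11 h 4 min + 7 h 12 min = 22 h 41 min.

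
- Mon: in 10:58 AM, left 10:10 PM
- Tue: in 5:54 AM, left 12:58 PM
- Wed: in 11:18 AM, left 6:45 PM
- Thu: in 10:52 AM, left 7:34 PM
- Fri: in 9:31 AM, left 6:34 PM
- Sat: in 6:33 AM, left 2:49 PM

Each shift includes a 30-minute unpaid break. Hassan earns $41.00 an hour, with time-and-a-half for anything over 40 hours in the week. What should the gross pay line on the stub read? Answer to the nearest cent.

$2177.10

Mon: 10:58 AM–10:10 PM = 11 h 12 min; less 30 min break → 10 h 42 min
Tue: 5:54 AM–12:58 PM = 7 h 4 min; less 30 min break → 6 h 34 min
Wed: 11:18 AM–6:45 PM = 7 h 27 min; less 30 min break → 6 h 57 min
Thu: 10:52 AM–7:34 PM = 8 h 42 min; less 30 min break → 8 h 12 min
Fri: 9:31 AM–6:34 PM = 9 h 3 min; less 30 min break → 8 h 33 min
Sat: 6:33 AM–2:49 PM = 8 h 16 min; less 30 min break → 7 h 46 min
Total worked: 48 h 44 min = 2924 min.
Regular 40 h 0 min = 2400 min at $41.00/h; overtime 8 h 44 min = 524 min at $61.50/h.
Pay = (2400 × $41.00 + 524 × $61.50) ÷ 60 = $2177.10.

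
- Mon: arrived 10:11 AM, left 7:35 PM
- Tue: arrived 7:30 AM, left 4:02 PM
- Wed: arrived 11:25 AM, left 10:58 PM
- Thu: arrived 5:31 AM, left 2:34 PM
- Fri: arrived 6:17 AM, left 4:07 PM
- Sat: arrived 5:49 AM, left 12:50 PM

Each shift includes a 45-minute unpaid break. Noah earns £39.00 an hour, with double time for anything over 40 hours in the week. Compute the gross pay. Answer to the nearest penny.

Mon: 10:11 AM–7:35 PM = 9 h 24 min; less 45 min break → 8 h 39 min
Tue: 7:30 AM–4:02 PM = 8 h 32 min; less 45 min break → 7 h 47 min
Wed: 11:25 AM–10:58 PM = 11 h 33 min; less 45 min break → 10 h 48 min
Thu: 5:31 AM–2:34 PM = 9 h 3 min; less 45 min break → 8 h 18 min
Fri: 6:17 AM–4:07 PM = 9 h 50 min; less 45 min break → 9 h 5 min
Sat: 5:49 AM–12:50 PM = 7 h 1 min; less 45 min break → 6 h 16 min
Total worked: 50 h 53 min = 3053 min.
Regular 40 h 0 min = 2400 min at £39.00/h; overtime 10 h 53 min = 653 min at £78.00/h.
Pay = (2400 × £39.00 + 653 × £78.00) ÷ 60 = £2408.90.

£2408.90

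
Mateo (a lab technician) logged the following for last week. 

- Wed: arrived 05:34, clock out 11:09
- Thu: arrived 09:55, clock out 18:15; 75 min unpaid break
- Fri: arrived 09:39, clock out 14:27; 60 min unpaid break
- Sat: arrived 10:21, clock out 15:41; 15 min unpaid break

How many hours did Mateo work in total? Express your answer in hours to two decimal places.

Wed: 05:34–11:09 = 5 h 35 min
Thu: 09:55–18:15 = 8 h 20 min; less 75 min break → 7 h 5 min
Fri: 09:39–14:27 = 4 h 48 min; less 60 min break → 3 h 48 min
Sat: 10:21–15:41 = 5 h 20 min; less 15 min break → 5 h 5 min
Total: 5 h 35 min + 7 h 5 min + 3 h 48 min + 5 h 5 min = 21 h 33 min.

21.55 hours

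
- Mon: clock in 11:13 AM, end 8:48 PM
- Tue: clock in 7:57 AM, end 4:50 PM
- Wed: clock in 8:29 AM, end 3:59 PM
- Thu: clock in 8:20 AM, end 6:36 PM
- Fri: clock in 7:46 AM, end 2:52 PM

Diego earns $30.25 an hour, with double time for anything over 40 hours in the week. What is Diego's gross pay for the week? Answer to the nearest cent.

Mon: 11:13 AM–8:48 PM = 9 h 35 min
Tue: 7:57 AM–4:50 PM = 8 h 53 min
Wed: 8:29 AM–3:59 PM = 7 h 30 min
Thu: 8:20 AM–6:36 PM = 10 h 16 min
Fri: 7:46 AM–2:52 PM = 7 h 6 min
Total worked: 43 h 20 min = 2600 min.
Regular 40 h 0 min = 2400 min at $30.25/h; overtime 3 h 20 min = 200 min at $60.50/h.
Pay = (2400 × $30.25 + 200 × $60.50) ÷ 60 = $1411.67.

$1411.67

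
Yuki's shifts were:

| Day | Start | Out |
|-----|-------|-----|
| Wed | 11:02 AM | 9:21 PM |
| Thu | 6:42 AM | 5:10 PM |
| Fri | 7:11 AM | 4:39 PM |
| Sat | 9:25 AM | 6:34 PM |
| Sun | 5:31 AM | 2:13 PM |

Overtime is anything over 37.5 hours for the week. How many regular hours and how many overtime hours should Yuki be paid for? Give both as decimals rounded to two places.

Regular 37.50 hours, overtime 10.60 hours

Wed: 11:02 AM–9:21 PM = 10 h 19 min
Thu: 6:42 AM–5:10 PM = 10 h 28 min
Fri: 7:11 AM–4:39 PM = 9 h 28 min
Sat: 9:25 AM–6:34 PM = 9 h 9 min
Sun: 5:31 AM–2:13 PM = 8 h 42 min
Total worked: 48 h 6 min = 48.10 h.
Threshold 37.5 h → overtime 10 h 36 min, regular 37 h 30 min.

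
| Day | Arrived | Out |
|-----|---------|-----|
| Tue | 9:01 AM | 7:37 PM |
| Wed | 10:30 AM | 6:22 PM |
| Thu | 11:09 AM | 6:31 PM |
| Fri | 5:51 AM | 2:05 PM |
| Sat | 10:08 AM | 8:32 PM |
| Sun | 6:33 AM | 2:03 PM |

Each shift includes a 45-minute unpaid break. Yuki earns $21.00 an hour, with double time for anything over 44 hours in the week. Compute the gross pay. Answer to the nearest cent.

Tue: 9:01 AM–7:37 PM = 10 h 36 min; less 45 min break → 9 h 51 min
Wed: 10:30 AM–6:22 PM = 7 h 52 min; less 45 min break → 7 h 7 min
Thu: 11:09 AM–6:31 PM = 7 h 22 min; less 45 min break → 6 h 37 min
Fri: 5:51 AM–2:05 PM = 8 h 14 min; less 45 min break → 7 h 29 min
Sat: 10:08 AM–8:32 PM = 10 h 24 min; less 45 min break → 9 h 39 min
Sun: 6:33 AM–2:03 PM = 7 h 30 min; less 45 min break → 6 h 45 min
Total worked: 47 h 28 min = 2848 min.
Regular 44 h 0 min = 2640 min at $21.00/h; overtime 3 h 28 min = 208 min at $42.00/h.
Pay = (2640 × $21.00 + 208 × $42.00) ÷ 60 = $1069.60.

$1069.60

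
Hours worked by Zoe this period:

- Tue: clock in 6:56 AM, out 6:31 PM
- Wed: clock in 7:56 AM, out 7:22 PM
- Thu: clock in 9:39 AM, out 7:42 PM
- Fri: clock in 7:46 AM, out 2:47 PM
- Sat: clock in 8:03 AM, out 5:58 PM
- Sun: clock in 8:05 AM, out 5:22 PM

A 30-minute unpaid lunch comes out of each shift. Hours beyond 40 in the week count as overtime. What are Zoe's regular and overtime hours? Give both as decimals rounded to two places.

Regular 40.00 hours, overtime 16.28 hours

Tue: 6:56 AM–6:31 PM = 11 h 35 min; less 30 min break → 11 h 5 min
Wed: 7:56 AM–7:22 PM = 11 h 26 min; less 30 min break → 10 h 56 min
Thu: 9:39 AM–7:42 PM = 10 h 3 min; less 30 min break → 9 h 33 min
Fri: 7:46 AM–2:47 PM = 7 h 1 min; less 30 min break → 6 h 31 min
Sat: 8:03 AM–5:58 PM = 9 h 55 min; less 30 min break → 9 h 25 min
Sun: 8:05 AM–5:22 PM = 9 h 17 min; less 30 min break → 8 h 47 min
Total worked: 56 h 17 min = 56.28 h.
Threshold 40 h → overtime 16 h 17 min, regular 40 h 0 min.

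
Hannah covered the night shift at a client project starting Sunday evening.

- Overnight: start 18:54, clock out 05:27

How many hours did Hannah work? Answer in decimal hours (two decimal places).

Overnight: 18:54 → midnight = 5 h 6 min; midnight → 05:27 = 5 h 27 min; span 10 h 33 min

10.55 hours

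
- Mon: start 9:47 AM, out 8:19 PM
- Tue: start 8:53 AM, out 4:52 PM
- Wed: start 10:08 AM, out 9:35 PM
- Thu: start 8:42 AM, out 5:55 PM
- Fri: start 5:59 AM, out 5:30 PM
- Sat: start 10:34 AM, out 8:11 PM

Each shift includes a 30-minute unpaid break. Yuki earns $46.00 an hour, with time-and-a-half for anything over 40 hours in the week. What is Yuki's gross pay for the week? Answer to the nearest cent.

$3034.85

Mon: 9:47 AM–8:19 PM = 10 h 32 min; less 30 min break → 10 h 2 min
Tue: 8:53 AM–4:52 PM = 7 h 59 min; less 30 min break → 7 h 29 min
Wed: 10:08 AM–9:35 PM = 11 h 27 min; less 30 min break → 10 h 57 min
Thu: 8:42 AM–5:55 PM = 9 h 13 min; less 30 min break → 8 h 43 min
Fri: 5:59 AM–5:30 PM = 11 h 31 min; less 30 min break → 11 h 1 min
Sat: 10:34 AM–8:11 PM = 9 h 37 min; less 30 min break → 9 h 7 min
Total worked: 57 h 19 min = 3439 min.
Regular 40 h 0 min = 2400 min at $46.00/h; overtime 17 h 19 min = 1039 min at $69.00/h.
Pay = (2400 × $46.00 + 1039 × $69.00) ÷ 60 = $3034.85.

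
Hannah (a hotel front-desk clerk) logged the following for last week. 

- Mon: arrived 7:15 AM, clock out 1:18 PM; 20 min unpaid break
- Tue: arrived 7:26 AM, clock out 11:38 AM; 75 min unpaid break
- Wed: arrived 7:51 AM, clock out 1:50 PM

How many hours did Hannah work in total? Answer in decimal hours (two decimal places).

14.65 hours

Mon: 7:15 AM–1:18 PM = 6 h 3 min; less 20 min break → 5 h 43 min
Tue: 7:26 AM–11:38 AM = 4 h 12 min; less 75 min break → 2 h 57 min
Wed: 7:51 AM–1:50 PM = 5 h 59 min
Total: 5 h 43 min + 2 h 57 min + 5 h 59 min = 14 h 39 min.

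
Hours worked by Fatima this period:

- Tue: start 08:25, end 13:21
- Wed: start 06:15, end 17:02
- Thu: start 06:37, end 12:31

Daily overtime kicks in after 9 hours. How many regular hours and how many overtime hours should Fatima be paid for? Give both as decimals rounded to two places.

Regular 19.83 hours, overtime 1.78 hours

Tue: 08:25–13:21 = 4 h 56 min
Wed: 06:15–17:02 = 10 h 47 min
Thu: 06:37–12:31 = 5 h 54 min
Tue reg 4 h 56 min / OT 0 h 0 min; Wed reg 9 h 0 min / OT 1 h 47 min; Thu reg 5 h 54 min / OT 0 h 0 min.
Totals: regular 19 h 50 min, overtime 1 h 47 min.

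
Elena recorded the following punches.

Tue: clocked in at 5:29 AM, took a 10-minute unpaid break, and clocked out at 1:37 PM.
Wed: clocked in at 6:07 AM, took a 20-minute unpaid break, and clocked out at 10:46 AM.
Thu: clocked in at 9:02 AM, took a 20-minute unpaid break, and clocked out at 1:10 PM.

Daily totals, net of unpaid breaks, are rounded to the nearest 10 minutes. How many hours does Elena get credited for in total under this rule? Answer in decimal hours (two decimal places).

16.17 hours

Tue: 5:29 AM–1:37 PM = 8 h 8 min − 10 min = 7 h 58 min → rounds to 8 h 0 min
Wed: 6:07 AM–10:46 AM = 4 h 39 min − 20 min = 4 h 19 min → rounds to 4 h 20 min
Thu: 9:02 AM–1:10 PM = 4 h 8 min − 20 min = 3 h 48 min → rounds to 3 h 50 min
Total credited: 16 h 10 min.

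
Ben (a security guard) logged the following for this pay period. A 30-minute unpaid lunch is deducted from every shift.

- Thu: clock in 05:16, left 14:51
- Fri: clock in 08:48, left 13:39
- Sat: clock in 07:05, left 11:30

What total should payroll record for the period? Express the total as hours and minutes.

17 h 21 min

Thu: 05:16–14:51 = 9 h 35 min; less 30 min break → 9 h 5 min
Fri: 08:48–13:39 = 4 h 51 min; less 30 min break → 4 h 21 min
Sat: 07:05–11:30 = 4 h 25 min; less 30 min break → 3 h 55 min
Total: 9 h 5 min + 4 h 21 min + 3 h 55 min = 17 h 21 min.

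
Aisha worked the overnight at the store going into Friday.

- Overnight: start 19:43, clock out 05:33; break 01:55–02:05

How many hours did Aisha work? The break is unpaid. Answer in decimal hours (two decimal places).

Overnight: 19:43 → midnight = 4 h 17 min; midnight → 05:33 = 5 h 33 min; span 9 h 50 min; less 10 min break → 9 h 40 min

9.67 hours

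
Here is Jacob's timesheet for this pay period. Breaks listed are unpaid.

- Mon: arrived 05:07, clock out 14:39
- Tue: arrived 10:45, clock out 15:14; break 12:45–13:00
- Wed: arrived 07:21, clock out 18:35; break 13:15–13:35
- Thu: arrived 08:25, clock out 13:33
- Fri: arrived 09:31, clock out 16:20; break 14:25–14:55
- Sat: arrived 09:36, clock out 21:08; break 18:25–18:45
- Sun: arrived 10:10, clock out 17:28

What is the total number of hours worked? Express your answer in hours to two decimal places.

54.62 hours

Mon: 05:07–14:39 = 9 h 32 min
Tue: 10:45–15:14 = 4 h 29 min; less 15 min break → 4 h 14 min
Wed: 07:21–18:35 = 11 h 14 min; less 20 min break → 10 h 54 min
Thu: 08:25–13:33 = 5 h 8 min
Fri: 09:31–16:20 = 6 h 49 min; less 30 min break → 6 h 19 min
Sat: 09:36–21:08 = 11 h 32 min; less 20 min break → 11 h 12 min
Sun: 10:10–17:28 = 7 h 18 min
Total: 9 h 32 min + 4 h 14 min + 10 h 54 min + 5 h 8 min + 6 h 19 min + 11 h 12 min + 7 h 18 min = 54 h 37 min.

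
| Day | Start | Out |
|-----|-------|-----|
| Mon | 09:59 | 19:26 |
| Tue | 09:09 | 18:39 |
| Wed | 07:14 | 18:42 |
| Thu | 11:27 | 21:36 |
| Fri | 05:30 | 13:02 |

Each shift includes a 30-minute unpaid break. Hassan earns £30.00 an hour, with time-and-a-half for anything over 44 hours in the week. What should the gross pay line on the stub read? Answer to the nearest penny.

Mon: 09:59–19:26 = 9 h 27 min; less 30 min break → 8 h 57 min
Tue: 09:09–18:39 = 9 h 30 min; less 30 min break → 9 h 0 min
Wed: 07:14–18:42 = 11 h 28 min; less 30 min break → 10 h 58 min
Thu: 11:27–21:36 = 10 h 9 min; less 30 min break → 9 h 39 min
Fri: 05:30–13:02 = 7 h 32 min; less 30 min break → 7 h 2 min
Total worked: 45 h 36 min = 2736 min.
Regular 44 h 0 min = 2640 min at £30.00/h; overtime 1 h 36 min = 96 min at £45.00/h.
Pay = (2640 × £30.00 + 96 × £45.00) ÷ 60 = £1392.00.

£1392.00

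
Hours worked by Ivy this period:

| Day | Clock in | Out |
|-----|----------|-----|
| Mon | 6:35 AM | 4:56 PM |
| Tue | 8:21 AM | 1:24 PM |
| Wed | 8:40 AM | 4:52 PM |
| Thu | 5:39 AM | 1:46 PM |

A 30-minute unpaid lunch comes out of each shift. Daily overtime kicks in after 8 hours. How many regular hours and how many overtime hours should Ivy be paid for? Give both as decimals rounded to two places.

Mon: 6:35 AM–4:56 PM = 10 h 21 min; less 30 min break → 9 h 51 min
Tue: 8:21 AM–1:24 PM = 5 h 3 min; less 30 min break → 4 h 33 min
Wed: 8:40 AM–4:52 PM = 8 h 12 min; less 30 min break → 7 h 42 min
Thu: 5:39 AM–1:46 PM = 8 h 7 min; less 30 min break → 7 h 37 min
Mon reg 8 h 0 min / OT 1 h 51 min; Tue reg 4 h 33 min / OT 0 h 0 min; Wed reg 7 h 42 min / OT 0 h 0 min; Thu reg 7 h 37 min / OT 0 h 0 min.
Totals: regular 27 h 52 min, overtime 1 h 51 min.

Regular 27.87 hours, overtime 1.85 hours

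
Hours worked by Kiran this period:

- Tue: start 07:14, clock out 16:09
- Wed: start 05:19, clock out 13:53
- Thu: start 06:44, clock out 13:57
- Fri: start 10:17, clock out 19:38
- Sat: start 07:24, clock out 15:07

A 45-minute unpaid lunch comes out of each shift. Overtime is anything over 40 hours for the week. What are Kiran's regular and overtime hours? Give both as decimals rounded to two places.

Tue: 07:14–16:09 = 8 h 55 min; less 45 min break → 8 h 10 min
Wed: 05:19–13:53 = 8 h 34 min; less 45 min break → 7 h 49 min
Thu: 06:44–13:57 = 7 h 13 min; less 45 min break → 6 h 28 min
Fri: 10:17–19:38 = 9 h 21 min; less 45 min break → 8 h 36 min
Sat: 07:24–15:07 = 7 h 43 min; less 45 min break → 6 h 58 min
Total worked: 38 h 1 min = 38.02 h.
Threshold 40 h → overtime 0 h 0 min, regular 38 h 1 min.

Regular 38.02 hours, overtime 0.00 hours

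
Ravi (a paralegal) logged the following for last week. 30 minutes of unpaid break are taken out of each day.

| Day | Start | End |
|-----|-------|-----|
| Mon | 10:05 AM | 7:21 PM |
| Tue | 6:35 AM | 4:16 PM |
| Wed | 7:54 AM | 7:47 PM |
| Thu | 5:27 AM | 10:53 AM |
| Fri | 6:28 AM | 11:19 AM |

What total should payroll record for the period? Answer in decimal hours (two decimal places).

38.62 hours

Mon: 10:05 AM–7:21 PM = 9 h 16 min; less 30 min break → 8 h 46 min
Tue: 6:35 AM–4:16 PM = 9 h 41 min; less 30 min break → 9 h 11 min
Wed: 7:54 AM–7:47 PM = 11 h 53 min; less 30 min break → 11 h 23 min
Thu: 5:27 AM–10:53 AM = 5 h 26 min; less 30 min break → 4 h 56 min
Fri: 6:28 AM–11:19 AM = 4 h 51 min; less 30 min break → 4 h 21 min
Total: 8 h 46 min + 9 h 11 min + 11 h 23 min + 4 h 56 min + 4 h 21 min = 38 h 37 min.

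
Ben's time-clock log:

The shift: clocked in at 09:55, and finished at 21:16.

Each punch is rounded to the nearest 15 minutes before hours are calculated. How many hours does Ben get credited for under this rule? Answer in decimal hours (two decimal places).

11.25 hours

The shift: in 09:55→10:00, out 21:16→21:15; 11 h 15 min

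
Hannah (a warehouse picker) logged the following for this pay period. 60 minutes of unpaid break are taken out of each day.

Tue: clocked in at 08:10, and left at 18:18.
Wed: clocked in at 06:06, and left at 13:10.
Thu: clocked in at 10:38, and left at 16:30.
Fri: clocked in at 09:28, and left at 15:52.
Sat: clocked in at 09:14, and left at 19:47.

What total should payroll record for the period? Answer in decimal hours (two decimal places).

Tue: 08:10–18:18 = 10 h 8 min; less 60 min break → 9 h 8 min
Wed: 06:06–13:10 = 7 h 4 min; less 60 min break → 6 h 4 min
Thu: 10:38–16:30 = 5 h 52 min; less 60 min break → 4 h 52 min
Fri: 09:28–15:52 = 6 h 24 min; less 60 min break → 5 h 24 min
Sat: 09:14–19:47 = 10 h 33 min; less 60 min break → 9 h 33 min
Total: 9 h 8 min + 6 h 4 min + 4 h 52 min + 5 h 24 min + 9 h 33 min = 35 h 1 min.

35.02 hours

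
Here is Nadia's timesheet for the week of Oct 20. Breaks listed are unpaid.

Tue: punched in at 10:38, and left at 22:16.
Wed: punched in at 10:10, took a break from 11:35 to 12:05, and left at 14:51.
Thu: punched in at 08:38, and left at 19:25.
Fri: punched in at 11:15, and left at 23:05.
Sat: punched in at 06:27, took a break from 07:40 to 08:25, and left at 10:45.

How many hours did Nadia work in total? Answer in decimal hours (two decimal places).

41.98 hours

Tue: 10:38–22:16 = 11 h 38 min
Wed: 10:10–14:51 = 4 h 41 min; less 30 min break → 4 h 11 min
Thu: 08:38–19:25 = 10 h 47 min
Fri: 11:15–23:05 = 11 h 50 min
Sat: 06:27–10:45 = 4 h 18 min; less 45 min break → 3 h 33 min
Total: 11 h 38 min + 4 h 11 min + 10 h 47 min + 11 h 50 min + 3 h 33 min = 41 h 59 min.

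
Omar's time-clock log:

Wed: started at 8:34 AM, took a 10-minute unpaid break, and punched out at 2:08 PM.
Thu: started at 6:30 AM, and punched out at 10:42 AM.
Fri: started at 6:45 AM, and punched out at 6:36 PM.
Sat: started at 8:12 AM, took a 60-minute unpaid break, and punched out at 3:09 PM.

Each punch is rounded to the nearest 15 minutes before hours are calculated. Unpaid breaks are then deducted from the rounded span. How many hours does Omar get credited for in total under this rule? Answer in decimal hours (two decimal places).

27.58 hours

Wed: in 8:34 AM→8:30 AM, out 2:08 PM→2:15 PM; 5 h 45 min − 10 min = 5 h 35 min
Thu: in 6:30 AM→6:30 AM, out 10:42 AM→10:45 AM; 4 h 15 min
Fri: in 6:45 AM→6:45 AM, out 6:36 PM→6:30 PM; 11 h 45 min
Sat: in 8:12 AM→8:15 AM, out 3:09 PM→3:15 PM; 7 h 0 min − 60 min = 6 h 0 min
Total credited: 27 h 35 min.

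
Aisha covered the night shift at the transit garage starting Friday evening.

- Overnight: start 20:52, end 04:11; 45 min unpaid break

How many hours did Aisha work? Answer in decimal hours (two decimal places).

Overnight: 20:52 → midnight = 3 h 8 min; midnight → 04:11 = 4 h 11 min; span 7 h 19 min; less 45 min break → 6 h 34 min

6.57 hours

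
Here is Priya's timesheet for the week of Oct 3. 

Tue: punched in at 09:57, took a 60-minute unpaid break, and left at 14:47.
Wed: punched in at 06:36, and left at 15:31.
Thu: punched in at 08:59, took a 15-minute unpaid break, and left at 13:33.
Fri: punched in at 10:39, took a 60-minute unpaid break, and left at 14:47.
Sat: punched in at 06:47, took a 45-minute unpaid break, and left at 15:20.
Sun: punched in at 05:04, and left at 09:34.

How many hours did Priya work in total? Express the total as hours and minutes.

32 h 30 min

Tue: 09:57–14:47 = 4 h 50 min; less 60 min break → 3 h 50 min
Wed: 06:36–15:31 = 8 h 55 min
Thu: 08:59–13:33 = 4 h 34 min; less 15 min break → 4 h 19 min
Fri: 10:39–14:47 = 4 h 8 min; less 60 min break → 3 h 8 min
Sat: 06:47–15:20 = 8 h 33 min; less 45 min break → 7 h 48 min
Sun: 05:04–09:34 = 4 h 30 min
Total: 3 h 50 min + 8 h 55 min + 4 h 19 min + 3 h 8 min + 7 h 48 min + 4 h 30 min = 32 h 30 min.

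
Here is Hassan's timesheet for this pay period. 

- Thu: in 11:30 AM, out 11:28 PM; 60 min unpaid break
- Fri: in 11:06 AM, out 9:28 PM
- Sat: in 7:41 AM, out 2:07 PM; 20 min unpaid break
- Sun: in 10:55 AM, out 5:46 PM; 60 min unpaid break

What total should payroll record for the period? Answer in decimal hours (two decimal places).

Thu: 11:30 AM–11:28 PM = 11 h 58 min; less 60 min break → 10 h 58 min
Fri: 11:06 AM–9:28 PM = 10 h 22 min
Sat: 7:41 AM–2:07 PM = 6 h 26 min; less 20 min break → 6 h 6 min
Sun: 10:55 AM–5:46 PM = 6 h 51 min; less 60 min break → 5 h 51 min
Total: 10 h 58 min + 10 h 22 min + 6 h 6 min + 5 h 51 min = 33 h 17 min.

33.28 hours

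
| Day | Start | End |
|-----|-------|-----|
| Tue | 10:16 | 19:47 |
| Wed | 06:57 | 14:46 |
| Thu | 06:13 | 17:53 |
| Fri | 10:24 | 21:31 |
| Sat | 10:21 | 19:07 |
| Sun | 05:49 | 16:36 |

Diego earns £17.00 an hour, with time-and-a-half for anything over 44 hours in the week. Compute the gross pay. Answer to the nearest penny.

Tue: 10:16–19:47 = 9 h 31 min
Wed: 06:57–14:46 = 7 h 49 min
Thu: 06:13–17:53 = 11 h 40 min
Fri: 10:24–21:31 = 11 h 7 min
Sat: 10:21–19:07 = 8 h 46 min
Sun: 05:49–16:36 = 10 h 47 min
Total worked: 59 h 40 min = 3580 min.
Regular 44 h 0 min = 2640 min at £17.00/h; overtime 15 h 40 min = 940 min at £25.50/h.
Pay = (2640 × £17.00 + 940 × £25.50) ÷ 60 = £1147.50.

£1147.50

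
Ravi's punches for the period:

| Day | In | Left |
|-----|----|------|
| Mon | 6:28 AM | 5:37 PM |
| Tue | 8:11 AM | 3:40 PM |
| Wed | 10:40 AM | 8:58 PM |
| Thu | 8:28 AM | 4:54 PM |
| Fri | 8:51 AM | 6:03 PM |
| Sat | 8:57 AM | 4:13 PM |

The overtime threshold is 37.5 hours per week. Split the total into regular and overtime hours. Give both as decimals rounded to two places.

Mon: 6:28 AM–5:37 PM = 11 h 9 min
Tue: 8:11 AM–3:40 PM = 7 h 29 min
Wed: 10:40 AM–8:58 PM = 10 h 18 min
Thu: 8:28 AM–4:54 PM = 8 h 26 min
Fri: 8:51 AM–6:03 PM = 9 h 12 min
Sat: 8:57 AM–4:13 PM = 7 h 16 min
Total worked: 53 h 50 min = 53.83 h.
Threshold 37.5 h → overtime 16 h 20 min, regular 37 h 30 min.

Regular 37.50 hours, overtime 16.33 hours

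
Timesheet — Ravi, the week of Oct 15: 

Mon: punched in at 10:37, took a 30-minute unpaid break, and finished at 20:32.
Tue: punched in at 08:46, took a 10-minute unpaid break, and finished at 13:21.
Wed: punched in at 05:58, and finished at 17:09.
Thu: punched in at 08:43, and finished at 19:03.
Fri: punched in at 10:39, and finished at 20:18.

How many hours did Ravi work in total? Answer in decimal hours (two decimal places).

45.00 hours

Mon: 10:37–20:32 = 9 h 55 min; less 30 min break → 9 h 25 min
Tue: 08:46–13:21 = 4 h 35 min; less 10 min break → 4 h 25 min
Wed: 05:58–17:09 = 11 h 11 min
Thu: 08:43–19:03 = 10 h 20 min
Fri: 10:39–20:18 = 9 h 39 min
Total: 9 h 25 min + 4 h 25 min + 11 h 11 min + 10 h 20 min + 9 h 39 min = 45 h 0 min.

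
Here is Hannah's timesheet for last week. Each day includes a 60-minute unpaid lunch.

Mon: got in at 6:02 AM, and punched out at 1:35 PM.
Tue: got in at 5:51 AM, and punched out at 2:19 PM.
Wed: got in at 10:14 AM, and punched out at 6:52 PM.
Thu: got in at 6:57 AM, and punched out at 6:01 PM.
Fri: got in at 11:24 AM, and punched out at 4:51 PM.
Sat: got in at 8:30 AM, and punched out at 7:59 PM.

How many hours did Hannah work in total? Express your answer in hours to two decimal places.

46.65 hours

Mon: 6:02 AM–1:35 PM = 7 h 33 min; less 60 min break → 6 h 33 min
Tue: 5:51 AM–2:19 PM = 8 h 28 min; less 60 min break → 7 h 28 min
Wed: 10:14 AM–6:52 PM = 8 h 38 min; less 60 min break → 7 h 38 min
Thu: 6:57 AM–6:01 PM = 11 h 4 min; less 60 min break → 10 h 4 min
Fri: 11:24 AM–4:51 PM = 5 h 27 min; less 60 min break → 4 h 27 min
Sat: 8:30 AM–7:59 PM = 11 h 29 min; less 60 min break → 10 h 29 min
Total: 6 h 33 min + 7 h 28 min + 7 h 38 min + 10 h 4 min + 4 h 27 min + 10 h 29 min = 46 h 39 min.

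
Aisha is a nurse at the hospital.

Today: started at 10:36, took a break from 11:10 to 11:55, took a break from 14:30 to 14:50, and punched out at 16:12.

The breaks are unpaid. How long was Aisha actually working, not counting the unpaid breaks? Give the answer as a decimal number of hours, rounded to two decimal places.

4.52 hours

Today: 10:36–16:12 = 5 h 36 min; less 65 min break → 4 h 31 min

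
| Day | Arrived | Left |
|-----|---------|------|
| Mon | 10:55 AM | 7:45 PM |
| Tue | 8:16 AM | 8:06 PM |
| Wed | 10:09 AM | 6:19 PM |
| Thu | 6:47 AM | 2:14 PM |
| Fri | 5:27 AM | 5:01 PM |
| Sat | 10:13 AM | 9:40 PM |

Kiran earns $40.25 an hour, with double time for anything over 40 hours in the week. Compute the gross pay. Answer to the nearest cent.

$3163.65

Mon: 10:55 AM–7:45 PM = 8 h 50 min
Tue: 8:16 AM–8:06 PM = 11 h 50 min
Wed: 10:09 AM–6:19 PM = 8 h 10 min
Thu: 6:47 AM–2:14 PM = 7 h 27 min
Fri: 5:27 AM–5:01 PM = 11 h 34 min
Sat: 10:13 AM–9:40 PM = 11 h 27 min
Total worked: 59 h 18 min = 3558 min.
Regular 40 h 0 min = 2400 min at $40.25/h; overtime 19 h 18 min = 1158 min at $80.50/h.
Pay = (2400 × $40.25 + 1158 × $80.50) ÷ 60 = $3163.65.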